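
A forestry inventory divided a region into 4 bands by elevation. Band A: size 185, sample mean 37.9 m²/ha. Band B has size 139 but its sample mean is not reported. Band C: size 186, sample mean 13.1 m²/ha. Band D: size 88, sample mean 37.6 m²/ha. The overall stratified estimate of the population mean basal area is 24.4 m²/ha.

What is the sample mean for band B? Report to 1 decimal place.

13.2

N = 185 + 139 + 186 + 88 = 598.
Overall total = μ·N = 24.4·598 = 14591.2.
Subtract the known strata: 185·37.9 + 186·13.1 + 88·37.6 = 12756.9.
Remaining total for band B: 14591.2 − 12756.9 = 1834.3.
Divide by its size: 1834.3 / 139 = 13.196... → 13.2.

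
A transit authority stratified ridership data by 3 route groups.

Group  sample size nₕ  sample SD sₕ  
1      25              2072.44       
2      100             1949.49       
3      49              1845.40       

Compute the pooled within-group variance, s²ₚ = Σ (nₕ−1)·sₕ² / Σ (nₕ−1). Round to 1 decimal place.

3759034.2

Degrees of freedom: 24 + 99 + 48 = 171.
Σ(nₕ−1)sₕ² = 24·4295007.5536 + 99·3800511.2601 + 48·3405501.16 = 642794851.7163.
s²ₚ = 642794851.7163 / 171 = 3759034.221... → 3759034.2.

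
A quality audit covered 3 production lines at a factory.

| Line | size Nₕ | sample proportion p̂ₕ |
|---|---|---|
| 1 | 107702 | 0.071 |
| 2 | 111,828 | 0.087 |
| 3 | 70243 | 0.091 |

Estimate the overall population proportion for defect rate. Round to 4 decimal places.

N = 107702 + 111828 + 70243 = 289773.
Overall proportion = Σ (Nₕ/N)·p̂ₕ.
Σ Nₕp̂ₕ = 7646.842 + 9729.036 + 6392.113 = 23767.991.
23767.991 / 289773 = 0.082023... → 0.0820.

0.0820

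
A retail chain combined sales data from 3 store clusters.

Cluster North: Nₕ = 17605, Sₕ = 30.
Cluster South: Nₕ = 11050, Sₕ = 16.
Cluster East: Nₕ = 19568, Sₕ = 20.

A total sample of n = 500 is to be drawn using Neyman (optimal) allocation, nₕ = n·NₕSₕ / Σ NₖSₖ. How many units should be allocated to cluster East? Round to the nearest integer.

North: NₕSₕ = 17605·30 = 528150
South: NₕSₕ = 11050·16 = 176800
East: NₕSₕ = 19568·20 = 391360
Σ NₕSₕ = 1096310.
n_East = 500·391360/1096310 = 178.490... → 178.

178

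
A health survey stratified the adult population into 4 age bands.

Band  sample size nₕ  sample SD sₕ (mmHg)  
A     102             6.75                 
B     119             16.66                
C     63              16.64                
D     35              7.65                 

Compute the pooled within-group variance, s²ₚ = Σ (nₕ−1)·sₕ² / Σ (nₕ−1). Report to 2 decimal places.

179.40

Degrees of freedom: 101 + 118 + 62 + 34 = 315.
Σ(nₕ−1)sₕ² = 101·45.5625 + 118·277.5556 + 62·276.8896 + 34·58.5225 = 56510.2935.
s²ₚ = 56510.2935 / 315 = 179.3978... → 179.40.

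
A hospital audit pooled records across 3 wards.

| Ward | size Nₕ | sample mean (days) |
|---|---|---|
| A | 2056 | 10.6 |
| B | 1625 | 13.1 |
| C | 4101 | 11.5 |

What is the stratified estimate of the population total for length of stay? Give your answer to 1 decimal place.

90242.6

A: 2056·10.6 = 21793.6
B: 1625·13.1 = 21287.5
C: 4101·11.5 = 47161.5
τ̂ = Σ Nₕx̄ₕ = 90242.6.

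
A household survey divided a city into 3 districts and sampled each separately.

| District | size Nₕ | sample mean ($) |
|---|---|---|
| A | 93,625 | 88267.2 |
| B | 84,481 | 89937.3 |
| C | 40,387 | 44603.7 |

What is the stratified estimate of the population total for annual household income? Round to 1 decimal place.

A: 93625·88267.2 = 8264016600
B: 84481·89937.3 = 7597993041.3
C: 40387·44603.7 = 1801409631.9
τ̂ = Σ Nₕx̄ₕ = 17663419273.2.

17663419273.2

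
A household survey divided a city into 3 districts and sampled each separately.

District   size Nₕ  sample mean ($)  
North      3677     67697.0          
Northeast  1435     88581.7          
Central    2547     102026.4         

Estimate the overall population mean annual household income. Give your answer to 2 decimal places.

83026.22

N = 3677 + 1435 + 2547 = 7659.
The stratified mean weights each stratum mean by its population share Nₕ/N.
Σ Nₕx̄ₕ = 3677·67697.0 + 1435·88581.7 + 2547·102026.4 = 248921869 + 127114739.5 + 259861240.8 = 635897849.3.
Divide by N: 635897849.3 / 7659 = 83026.2240... → 83026.22.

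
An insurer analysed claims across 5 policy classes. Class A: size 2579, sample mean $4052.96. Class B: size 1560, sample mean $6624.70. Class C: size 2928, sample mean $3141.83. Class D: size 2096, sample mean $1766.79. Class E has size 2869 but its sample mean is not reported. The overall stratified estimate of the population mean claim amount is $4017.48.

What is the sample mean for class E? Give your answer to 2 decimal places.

N = 2579 + 1560 + 2928 + 2096 + 2869 = 12032.
Overall total = μ·N = 4017.48·12032 = 48338319.36.
Subtract the known strata: 2579·4052.96 + 1560·6624.70 + 2928·3141.83 + 2096·1766.79 = 33689585.92.
Remaining total for class E: 48338319.36 − 33689585.92 = 14648733.44.
Divide by its size: 14648733.44 / 2869 = 5105.8674... → 5105.87.

5105.87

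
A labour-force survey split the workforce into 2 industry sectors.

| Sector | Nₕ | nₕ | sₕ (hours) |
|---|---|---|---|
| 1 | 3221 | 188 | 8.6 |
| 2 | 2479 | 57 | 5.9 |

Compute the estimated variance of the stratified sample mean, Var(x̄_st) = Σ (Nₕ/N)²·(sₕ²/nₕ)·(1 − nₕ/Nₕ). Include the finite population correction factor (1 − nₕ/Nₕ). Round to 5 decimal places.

0.23115

N = 5700; Wₕ = Nₕ/N.
sector 1: (3221/5700)²·8.6²/188·(1 − 188/3221) = 0.11829121
sector 2: (2479/5700)²·5.9²/57·(1 − 57/2479) = 0.11285742
Sum = 0.23114863 → 0.23115.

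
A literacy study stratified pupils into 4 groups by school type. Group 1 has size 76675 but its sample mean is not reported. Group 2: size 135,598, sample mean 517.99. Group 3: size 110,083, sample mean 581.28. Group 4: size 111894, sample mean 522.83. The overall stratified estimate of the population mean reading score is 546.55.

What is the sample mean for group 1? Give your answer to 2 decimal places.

N = 76675 + 135598 + 110083 + 111894 = 434250.
Overall total = μ·N = 546.55·434250 = 237339337.5.
Subtract the known strata: 135598·517.99 + 110083·581.28 + 111894·522.83 = 192728994.28.
Remaining total for group 1: 237339337.5 − 192728994.28 = 44610343.22.
Divide by its size: 44610343.22 / 76675 = 581.8108... → 581.81.

581.81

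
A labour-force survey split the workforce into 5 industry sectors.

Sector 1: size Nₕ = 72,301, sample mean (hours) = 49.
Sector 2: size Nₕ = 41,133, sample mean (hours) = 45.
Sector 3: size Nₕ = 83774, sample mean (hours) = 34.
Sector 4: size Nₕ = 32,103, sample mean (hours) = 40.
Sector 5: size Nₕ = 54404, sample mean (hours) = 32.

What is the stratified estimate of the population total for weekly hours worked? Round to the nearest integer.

11267098

1: 72301·49 = 3542749
2: 41133·45 = 1850985
3: 83774·34 = 2848316
4: 32103·40 = 1284120
5: 54404·32 = 1740928
τ̂ = Σ Nₕx̄ₕ = 11267098.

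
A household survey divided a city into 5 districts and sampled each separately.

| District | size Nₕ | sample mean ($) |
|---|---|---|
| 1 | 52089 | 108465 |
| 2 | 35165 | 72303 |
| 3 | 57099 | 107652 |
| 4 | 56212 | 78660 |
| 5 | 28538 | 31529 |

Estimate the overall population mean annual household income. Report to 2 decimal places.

85815.55

N = 229103; weights Wₕ = Nₕ/N = (0.2274, 0.1535, 0.2492, 0.2454, 0.1246).
x̄_st = Σ Wₕ·x̄ₕ = 0.2274·108465 + 0.1535·72303 + 0.2492·107652 + 0.2454·78660 + 0.1246·31529 ≈ 85815.5522...
→ 85815.55.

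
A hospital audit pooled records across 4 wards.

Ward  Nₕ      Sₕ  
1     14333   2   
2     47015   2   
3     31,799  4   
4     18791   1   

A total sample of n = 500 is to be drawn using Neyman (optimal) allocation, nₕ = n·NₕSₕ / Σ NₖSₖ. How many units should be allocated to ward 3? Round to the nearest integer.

237

1: NₕSₕ = 14333·2 = 28666
2: NₕSₕ = 47015·2 = 94030
3: NₕSₕ = 31799·4 = 127196
4: NₕSₕ = 18791·1 = 18791
Σ NₕSₕ = 268683.
n_3 = 500·127196/268683 = 236.703... → 237.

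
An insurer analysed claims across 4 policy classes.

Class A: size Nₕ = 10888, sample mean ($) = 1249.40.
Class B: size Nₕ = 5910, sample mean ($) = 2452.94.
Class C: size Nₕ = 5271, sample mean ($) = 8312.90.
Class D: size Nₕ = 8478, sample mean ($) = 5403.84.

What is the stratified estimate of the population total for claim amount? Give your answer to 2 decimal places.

117731394.02

A: 10888·1249.40 = 13603467.2
B: 5910·2452.94 = 14496875.4
C: 5271·8312.90 = 43817295.9
D: 8478·5403.84 = 45813755.52
τ̂ = Σ Nₕx̄ₕ = 117731394.02.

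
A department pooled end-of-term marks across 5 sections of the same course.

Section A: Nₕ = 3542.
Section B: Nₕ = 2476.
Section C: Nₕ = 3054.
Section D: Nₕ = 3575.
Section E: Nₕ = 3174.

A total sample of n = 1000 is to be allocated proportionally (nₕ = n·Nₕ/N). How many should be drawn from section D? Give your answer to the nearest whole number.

226

Share of section D = 3575/15821 = 0.22597.
Allocate 1000 × 0.22597 = 225.965... → 226.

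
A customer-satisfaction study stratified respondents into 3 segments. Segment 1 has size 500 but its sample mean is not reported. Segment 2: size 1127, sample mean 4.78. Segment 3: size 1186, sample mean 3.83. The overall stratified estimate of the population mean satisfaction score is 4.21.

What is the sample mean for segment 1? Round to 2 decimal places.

3.83

N = 500 + 1127 + 1186 = 2813.
Overall total = μ·N = 4.21·2813 = 11842.73.
Subtract the known strata: 1127·4.78 + 1186·3.83 = 9929.44.
Remaining total for segment 1: 11842.73 − 9929.44 = 1913.29.
Divide by its size: 1913.29 / 500 = 3.8266... → 3.83.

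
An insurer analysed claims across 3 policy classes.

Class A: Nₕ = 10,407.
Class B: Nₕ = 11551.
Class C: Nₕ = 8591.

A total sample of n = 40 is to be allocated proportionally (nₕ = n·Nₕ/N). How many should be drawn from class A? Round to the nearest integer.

N = 10407 + 11551 + 8591 = 30549.
n_A = 40·10407/30549 = 13.627... → 14.

14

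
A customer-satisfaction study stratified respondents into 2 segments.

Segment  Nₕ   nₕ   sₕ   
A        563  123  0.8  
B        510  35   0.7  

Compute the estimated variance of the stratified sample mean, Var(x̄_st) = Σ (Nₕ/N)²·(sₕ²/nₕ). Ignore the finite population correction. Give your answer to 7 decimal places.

N = 1073. Term for each stratum: Wₕ²sₕ²/nₕ.
Var(x̄_st) = 0.0014324920 + 0.0031627797 = 0.0045952717 → 0.0045953.

0.0045953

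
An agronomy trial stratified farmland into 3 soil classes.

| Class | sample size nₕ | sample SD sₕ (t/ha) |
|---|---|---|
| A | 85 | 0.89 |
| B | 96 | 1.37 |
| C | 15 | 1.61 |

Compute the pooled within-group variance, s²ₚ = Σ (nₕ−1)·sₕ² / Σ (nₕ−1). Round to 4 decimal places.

1.4566

Degrees of freedom: 84 + 95 + 14 = 193.
Σ(nₕ−1)sₕ² = 84·0.7921 + 95·1.8769 + 14·2.5921 = 281.1313.
s²ₚ = 281.1313 / 193 = 1.456639... → 1.4566.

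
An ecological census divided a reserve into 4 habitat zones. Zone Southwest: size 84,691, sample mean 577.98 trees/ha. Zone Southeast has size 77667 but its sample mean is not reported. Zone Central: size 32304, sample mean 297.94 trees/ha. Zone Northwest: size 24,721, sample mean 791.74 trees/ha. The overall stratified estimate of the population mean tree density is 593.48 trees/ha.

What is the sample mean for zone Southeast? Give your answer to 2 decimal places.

670.20

Σ Nₕx̄ₕ = N·μ, so 77667·x̄_Southeast = 219383·593.48 − (84691·577.98 + 32304·297.94 + 24721·791.74).
= 130199422.84 − 78146962.48 = 52052460.36.
x̄_Southeast = 52052460.36 / 77667 = 670.2005... → 670.20.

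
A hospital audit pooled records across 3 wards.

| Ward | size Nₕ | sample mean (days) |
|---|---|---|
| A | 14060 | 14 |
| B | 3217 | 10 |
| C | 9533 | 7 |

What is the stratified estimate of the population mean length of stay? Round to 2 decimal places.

N = 26810; weights Wₕ = Nₕ/N = (0.5244, 0.1200, 0.3556).
x̄_st = Σ Wₕ·x̄ₕ = 0.5244·14 + 0.1200·10 + 0.3556·7 ≈ 11.0310...
→ 11.03.

11.03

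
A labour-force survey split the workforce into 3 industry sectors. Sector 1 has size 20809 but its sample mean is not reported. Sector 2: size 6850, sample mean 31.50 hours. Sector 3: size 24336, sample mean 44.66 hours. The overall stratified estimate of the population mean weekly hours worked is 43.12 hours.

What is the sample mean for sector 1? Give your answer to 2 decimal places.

45.14

N = 20809 + 6850 + 24336 = 51995.
Overall total = μ·N = 43.12·51995 = 2242024.4.
Subtract the known strata: 6850·31.50 + 24336·44.66 = 1302620.76.
Remaining total for sector 1: 2242024.4 − 1302620.76 = 939403.64.
Divide by its size: 939403.64 / 20809 = 45.1441... → 45.14.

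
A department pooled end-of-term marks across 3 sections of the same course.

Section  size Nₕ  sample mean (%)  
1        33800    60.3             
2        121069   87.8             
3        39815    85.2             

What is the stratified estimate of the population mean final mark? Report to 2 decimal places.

N = 194684; weights Wₕ = Nₕ/N = (0.1736, 0.6219, 0.2045).
x̄_st = Σ Wₕ·x̄ₕ = 0.1736·60.3 + 0.6219·87.8 + 0.2045·85.2 ≈ 82.4939...
→ 82.49.

82.49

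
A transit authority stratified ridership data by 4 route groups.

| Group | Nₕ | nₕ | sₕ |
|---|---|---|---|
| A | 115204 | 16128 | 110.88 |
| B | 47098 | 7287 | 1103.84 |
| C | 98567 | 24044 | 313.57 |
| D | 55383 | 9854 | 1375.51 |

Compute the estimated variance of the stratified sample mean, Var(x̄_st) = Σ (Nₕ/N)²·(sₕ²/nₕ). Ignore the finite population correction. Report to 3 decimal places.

N = 316252; Wₕ = Nₕ/N.
group A: (115204/316252)²·110.88²/16128 = 0.101157
group B: (47098/316252)²·1103.84²/7287 = 3.708530
group C: (98567/316252)²·313.57²/24044 = 0.397245
group D: (55383/316252)²·1375.51²/9854 = 5.888455
Sum = 10.095387 → 10.095.

10.095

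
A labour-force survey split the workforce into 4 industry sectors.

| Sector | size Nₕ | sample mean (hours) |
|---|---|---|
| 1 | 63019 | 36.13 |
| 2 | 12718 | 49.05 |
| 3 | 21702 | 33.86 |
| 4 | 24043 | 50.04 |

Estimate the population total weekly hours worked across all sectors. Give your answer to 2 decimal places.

4838635.81

1: 63019·36.13 = 2276876.47
2: 12718·49.05 = 623817.9
3: 21702·33.86 = 734829.72
4: 24043·50.04 = 1203111.72
τ̂ = Σ Nₕx̄ₕ = 4838635.81.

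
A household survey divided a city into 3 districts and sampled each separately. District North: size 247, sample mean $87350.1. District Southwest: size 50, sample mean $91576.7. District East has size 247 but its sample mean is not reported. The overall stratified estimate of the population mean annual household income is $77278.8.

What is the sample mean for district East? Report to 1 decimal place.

N = 247 + 50 + 247 = 544.
Overall total = μ·N = 77278.8·544 = 42039667.2.
Subtract the known strata: 247·87350.1 + 50·91576.7 = 26154309.7.
Remaining total for district East: 42039667.2 − 26154309.7 = 15885357.5.
Divide by its size: 15885357.5 / 247 = 64313.188... → 64313.2.

64313.2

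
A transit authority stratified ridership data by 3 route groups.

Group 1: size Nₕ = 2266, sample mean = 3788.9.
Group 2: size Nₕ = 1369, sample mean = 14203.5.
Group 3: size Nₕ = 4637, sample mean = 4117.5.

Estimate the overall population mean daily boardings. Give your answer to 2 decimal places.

5696.70

N = 8272; weights Wₕ = Nₕ/N = (0.2739, 0.1655, 0.5606).
x̄_st = Σ Wₕ·x̄ₕ = 0.2739·3788.9 + 0.1655·14203.5 + 0.5606·4117.5 ≈ 5696.6981...
→ 5696.70.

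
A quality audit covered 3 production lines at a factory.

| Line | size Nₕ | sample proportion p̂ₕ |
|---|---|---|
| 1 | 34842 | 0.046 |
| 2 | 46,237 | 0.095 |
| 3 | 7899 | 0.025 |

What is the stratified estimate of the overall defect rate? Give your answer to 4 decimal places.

Wₕ = Nₕ/N with N = 88978: 0.3916, 0.5196, 0.0888.
p̂_st = 0.3916·0.046 + 0.5196·0.095 + 0.0888·0.025 ≈ 0.069598... → 0.0696.

0.0696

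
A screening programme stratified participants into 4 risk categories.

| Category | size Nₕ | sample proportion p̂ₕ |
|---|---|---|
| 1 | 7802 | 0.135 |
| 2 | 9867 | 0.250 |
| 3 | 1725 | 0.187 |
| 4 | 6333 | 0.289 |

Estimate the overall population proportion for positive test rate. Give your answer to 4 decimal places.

0.2205

Wₕ = Nₕ/N with N = 25727: 0.3033, 0.3835, 0.0671, 0.2462.
p̂_st = 0.3033·0.135 + 0.3835·0.250 + 0.0671·0.187 + 0.2462·0.289 ≈ 0.220501... → 0.2205.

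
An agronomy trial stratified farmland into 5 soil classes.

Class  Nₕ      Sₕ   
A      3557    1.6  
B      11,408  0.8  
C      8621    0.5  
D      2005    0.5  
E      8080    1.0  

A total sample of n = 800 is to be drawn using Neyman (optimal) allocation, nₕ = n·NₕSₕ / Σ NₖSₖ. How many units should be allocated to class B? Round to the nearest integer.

Σ NₕSₕ = 3557·1.6 + 11408·0.8 + 8621·0.5 + 2005·0.5 + 8080·1.0 = 28210.6.
Share for B: 9126.4/28210.6 = 0.32351.
n_B = 800 × 0.32351 = 258.808... → 259.

259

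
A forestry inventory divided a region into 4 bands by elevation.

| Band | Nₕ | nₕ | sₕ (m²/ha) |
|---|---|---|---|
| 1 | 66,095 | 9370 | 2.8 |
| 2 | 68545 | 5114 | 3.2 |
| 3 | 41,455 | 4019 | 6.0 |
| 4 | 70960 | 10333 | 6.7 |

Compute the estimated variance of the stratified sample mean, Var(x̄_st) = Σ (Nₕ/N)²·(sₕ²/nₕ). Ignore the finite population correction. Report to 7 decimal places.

0.0008246

N = 247055. Term for each stratum: Wₕ²sₕ²/nₕ.
Var(x̄_st) = 0.0000598861 + 0.0001541358 + 0.0002522035 + 0.0003583960 = 0.0008246214 → 0.0008246.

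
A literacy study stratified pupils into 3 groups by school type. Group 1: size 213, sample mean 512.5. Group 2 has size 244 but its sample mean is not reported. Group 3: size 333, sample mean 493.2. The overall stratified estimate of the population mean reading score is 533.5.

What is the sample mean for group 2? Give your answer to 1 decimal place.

Σ Nₕx̄ₕ = N·μ, so 244·x̄_2 = 790·533.5 − (213·512.5 + 333·493.2).
= 421465 − 273398.1 = 148066.9.
x̄_2 = 148066.9 / 244 = 606.832... → 606.8.

606.8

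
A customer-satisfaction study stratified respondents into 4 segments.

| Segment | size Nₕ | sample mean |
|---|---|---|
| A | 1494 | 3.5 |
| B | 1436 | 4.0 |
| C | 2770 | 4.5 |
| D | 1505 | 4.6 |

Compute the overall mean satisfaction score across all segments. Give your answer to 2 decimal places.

N = 1494 + 1436 + 2770 + 1505 = 7205.
Weight each subgroup mean by Nₕ/N and sum.
Σ Nₕx̄ₕ = 1494·3.5 + 1436·4.0 + 2770·4.5 + 1505·4.6 = 5229 + 5744 + 12465 + 6923 = 30361.
Divide by N: 30361 / 7205 = 4.2139... → 4.21.

4.21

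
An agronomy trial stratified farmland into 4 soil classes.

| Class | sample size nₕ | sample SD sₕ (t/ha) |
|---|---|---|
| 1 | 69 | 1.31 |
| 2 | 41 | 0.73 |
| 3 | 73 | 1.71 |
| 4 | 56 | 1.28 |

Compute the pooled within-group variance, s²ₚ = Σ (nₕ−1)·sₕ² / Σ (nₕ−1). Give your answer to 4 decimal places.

Degrees of freedom: 68 + 40 + 72 + 55 = 235.
Σ(nₕ−1)sₕ² = 68·1.7161 + 40·0.5329 + 72·2.9241 + 55·1.6384 = 438.658.
s²ₚ = 438.658 / 235 = 1.866630... → 1.8666.

1.8666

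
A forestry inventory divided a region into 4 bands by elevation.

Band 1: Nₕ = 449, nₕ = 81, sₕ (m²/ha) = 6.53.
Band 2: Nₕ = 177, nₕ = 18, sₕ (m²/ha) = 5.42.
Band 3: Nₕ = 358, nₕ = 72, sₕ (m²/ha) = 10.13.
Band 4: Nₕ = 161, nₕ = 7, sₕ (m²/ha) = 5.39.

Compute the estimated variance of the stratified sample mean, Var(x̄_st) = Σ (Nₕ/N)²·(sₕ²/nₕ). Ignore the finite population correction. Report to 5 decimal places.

0.34134

N = 1145. Term for each stratum: Wₕ²sₕ²/nₕ.
Var(x̄_st) = 0.08095116 + 0.03899973 + 0.13932899 + 0.08205788 = 0.34133775 → 0.34134.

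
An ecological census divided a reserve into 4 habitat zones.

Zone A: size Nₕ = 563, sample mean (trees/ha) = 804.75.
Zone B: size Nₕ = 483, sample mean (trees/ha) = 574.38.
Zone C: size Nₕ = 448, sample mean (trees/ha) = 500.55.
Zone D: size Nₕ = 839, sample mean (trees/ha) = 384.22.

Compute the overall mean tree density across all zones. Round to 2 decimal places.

547.41

N = 2333; weights Wₕ = Nₕ/N = (0.2413, 0.2070, 0.1920, 0.3596).
x̄_st = Σ Wₕ·x̄ₕ = 0.2413·804.75 + 0.2070·574.38 + 0.1920·500.55 + 0.3596·384.22 ≈ 547.4097...
→ 547.41.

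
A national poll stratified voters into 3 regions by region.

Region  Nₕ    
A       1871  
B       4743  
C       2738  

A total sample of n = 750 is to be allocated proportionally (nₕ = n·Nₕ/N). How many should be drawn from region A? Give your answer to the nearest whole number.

N = 1871 + 4743 + 2738 = 9352.
n_A = 750·1871/9352 = 150.048... → 150.

150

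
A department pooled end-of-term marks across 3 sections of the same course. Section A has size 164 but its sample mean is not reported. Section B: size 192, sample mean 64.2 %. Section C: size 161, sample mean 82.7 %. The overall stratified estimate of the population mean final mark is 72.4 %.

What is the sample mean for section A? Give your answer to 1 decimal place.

71.9

N = 164 + 192 + 161 = 517.
Overall total = μ·N = 72.4·517 = 37430.8.
Subtract the known strata: 192·64.2 + 161·82.7 = 25641.1.
Remaining total for section A: 37430.8 − 25641.1 = 11789.7.
Divide by its size: 11789.7 / 164 = 71.888... → 71.9.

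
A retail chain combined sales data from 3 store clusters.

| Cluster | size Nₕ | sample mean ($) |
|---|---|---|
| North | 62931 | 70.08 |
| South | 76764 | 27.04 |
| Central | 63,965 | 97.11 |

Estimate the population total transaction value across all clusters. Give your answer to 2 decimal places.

12697544.19

North: 62931·70.08 = 4410204.48
South: 76764·27.04 = 2075698.56
Central: 63965·97.11 = 6211641.15
τ̂ = Σ Nₕx̄ₕ = 12697544.19.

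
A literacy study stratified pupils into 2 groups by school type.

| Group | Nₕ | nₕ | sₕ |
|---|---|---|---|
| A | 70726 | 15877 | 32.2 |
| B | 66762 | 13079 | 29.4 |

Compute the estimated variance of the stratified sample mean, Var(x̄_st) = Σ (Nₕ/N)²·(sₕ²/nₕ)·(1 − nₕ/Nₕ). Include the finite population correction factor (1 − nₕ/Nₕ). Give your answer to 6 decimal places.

0.025932

N = 137488; Wₕ = Nₕ/N.
group A: (70726/137488)²·32.2²/15877·(1 − 15877/70726) = 0.013401750
group B: (66762/137488)²·29.4²/13079·(1 − 13079/66762) = 0.012530161
Sum = 0.025931911 → 0.025932.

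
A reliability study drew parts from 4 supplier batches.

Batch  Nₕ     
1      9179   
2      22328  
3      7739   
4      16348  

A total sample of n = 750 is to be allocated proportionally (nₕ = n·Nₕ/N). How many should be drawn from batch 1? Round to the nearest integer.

Share of batch 1 = 9179/55594 = 0.16511.
Allocate 750 × 0.16511 = 123.831... → 124.

124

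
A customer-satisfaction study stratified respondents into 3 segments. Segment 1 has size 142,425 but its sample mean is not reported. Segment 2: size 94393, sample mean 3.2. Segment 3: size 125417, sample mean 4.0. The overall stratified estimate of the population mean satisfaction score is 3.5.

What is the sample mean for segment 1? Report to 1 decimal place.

Σ Nₕx̄ₕ = N·μ, so 142425·x̄_1 = 362235·3.5 − (94393·3.2 + 125417·4.0).
= 1267822.5 − 803725.6 = 464096.9.
x̄_1 = 464096.9 / 142425 = 3.259... → 3.3.

3.3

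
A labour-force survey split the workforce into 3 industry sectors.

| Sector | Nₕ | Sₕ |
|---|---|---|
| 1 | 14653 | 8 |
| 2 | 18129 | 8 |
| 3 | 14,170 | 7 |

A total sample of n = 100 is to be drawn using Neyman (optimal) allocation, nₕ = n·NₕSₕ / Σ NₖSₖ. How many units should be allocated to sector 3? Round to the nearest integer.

27

1: NₕSₕ = 14653·8 = 117224
2: NₕSₕ = 18129·8 = 145032
3: NₕSₕ = 14170·7 = 99190
Σ NₕSₕ = 361446.
n_3 = 100·99190/361446 = 27.443... → 27.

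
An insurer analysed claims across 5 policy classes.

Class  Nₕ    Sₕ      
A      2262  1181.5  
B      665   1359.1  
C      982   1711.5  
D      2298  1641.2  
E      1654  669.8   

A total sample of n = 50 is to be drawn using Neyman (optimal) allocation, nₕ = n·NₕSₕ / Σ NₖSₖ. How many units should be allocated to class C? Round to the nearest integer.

8

Σ NₕSₕ = 2262·1181.5 + 665·1359.1 + 982·1711.5 + 2298·1641.2 + 1654·669.8 = 10136374.3.
Share for C: 1680693/10136374.3 = 0.16581.
n_C = 50 × 0.16581 = 8.290... → 8.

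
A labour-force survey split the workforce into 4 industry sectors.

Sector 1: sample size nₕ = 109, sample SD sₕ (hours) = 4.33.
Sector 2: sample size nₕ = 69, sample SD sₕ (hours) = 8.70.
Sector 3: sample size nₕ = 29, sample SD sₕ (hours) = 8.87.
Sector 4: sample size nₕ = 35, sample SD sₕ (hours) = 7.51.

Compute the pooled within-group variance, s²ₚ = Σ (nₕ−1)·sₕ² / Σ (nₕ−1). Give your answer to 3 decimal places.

1: (109−1)·4.33² = 108·18.7489 = 2024.8812
2: (69−1)·8.70² = 68·75.69 = 5146.92
3: (29−1)·8.87² = 28·78.6769 = 2202.9532
4: (35−1)·7.51² = 34·56.4001 = 1917.6034
Numerator = 11292.3578; denominator = Σ(nₕ−1) = 238.
s²ₚ = 11292.3578/238 = 47.44688... → 47.447.

47.447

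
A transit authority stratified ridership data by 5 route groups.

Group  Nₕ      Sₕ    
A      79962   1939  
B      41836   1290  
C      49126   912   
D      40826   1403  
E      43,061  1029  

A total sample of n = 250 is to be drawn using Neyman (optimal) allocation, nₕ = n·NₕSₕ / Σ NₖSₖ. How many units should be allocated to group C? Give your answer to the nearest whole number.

32

Σ NₕSₕ = 79962·1939 + 41836·1290 + 49126·912 + 40826·1403 + 43061·1029 = 355406317.
Share for C: 44802912/355406317 = 0.12606.
n_C = 250 × 0.12606 = 31.515... → 32.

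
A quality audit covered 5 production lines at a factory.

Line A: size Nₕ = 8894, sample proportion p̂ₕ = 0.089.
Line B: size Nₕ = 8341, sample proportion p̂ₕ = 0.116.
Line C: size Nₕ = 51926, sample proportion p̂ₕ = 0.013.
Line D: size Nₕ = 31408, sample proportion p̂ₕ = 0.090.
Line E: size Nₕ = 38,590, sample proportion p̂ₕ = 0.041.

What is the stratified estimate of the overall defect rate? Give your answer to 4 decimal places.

0.0492

Wₕ = Nₕ/N with N = 139159: 0.0639, 0.0599, 0.3731, 0.2257, 0.2773.
p̂_st = 0.0639·0.089 + 0.0599·0.116 + 0.3731·0.013 + 0.2257·0.090 + 0.2773·0.041 ≈ 0.049174... → 0.0492.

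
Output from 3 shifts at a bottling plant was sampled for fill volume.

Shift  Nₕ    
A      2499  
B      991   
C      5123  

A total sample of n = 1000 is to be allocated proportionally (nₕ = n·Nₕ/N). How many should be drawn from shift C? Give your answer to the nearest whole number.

Share of shift C = 5123/8613 = 0.59480.
Allocate 1000 × 0.59480 = 594.799... → 595.

595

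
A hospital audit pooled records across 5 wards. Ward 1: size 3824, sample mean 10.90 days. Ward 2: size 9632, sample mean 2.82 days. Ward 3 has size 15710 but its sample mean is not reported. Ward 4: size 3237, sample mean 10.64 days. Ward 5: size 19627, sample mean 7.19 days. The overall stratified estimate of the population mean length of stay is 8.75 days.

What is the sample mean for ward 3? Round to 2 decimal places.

Σ Nₕx̄ₕ = N·μ, so 15710·x̄_3 = 52030·8.75 − (3824·10.90 + 9632·2.82 + 3237·10.64 + 19627·7.19).
= 455262.5 − 244403.65 = 210858.85.
x̄_3 = 210858.85 / 15710 = 13.4220... → 13.42.

13.42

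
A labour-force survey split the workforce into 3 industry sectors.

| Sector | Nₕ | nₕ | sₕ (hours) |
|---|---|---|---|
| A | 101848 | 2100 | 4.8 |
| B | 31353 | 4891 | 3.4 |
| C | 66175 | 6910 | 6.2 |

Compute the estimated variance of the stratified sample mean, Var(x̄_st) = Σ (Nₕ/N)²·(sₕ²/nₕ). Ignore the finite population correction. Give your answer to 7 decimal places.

0.0035343

N = 199376; Wₕ = Nₕ/N.
sector A: (101848/199376)²·4.8²/2100 = 0.0028630072
sector B: (31353/199376)²·3.4²/4891 = 0.0000584484
sector C: (66175/199376)²·6.2²/6910 = 0.0006128405
Sum = 0.0035342961 → 0.0035343.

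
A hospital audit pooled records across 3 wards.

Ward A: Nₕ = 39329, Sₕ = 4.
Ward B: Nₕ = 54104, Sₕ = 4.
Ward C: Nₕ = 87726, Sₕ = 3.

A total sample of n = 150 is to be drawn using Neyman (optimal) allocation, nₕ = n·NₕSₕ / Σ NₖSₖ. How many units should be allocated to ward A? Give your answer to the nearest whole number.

A: NₕSₕ = 39329·4 = 157316
B: NₕSₕ = 54104·4 = 216416
C: NₕSₕ = 87726·3 = 263178
Σ NₕSₕ = 636910.
n_A = 150·157316/636910 = 37.050... → 37.

37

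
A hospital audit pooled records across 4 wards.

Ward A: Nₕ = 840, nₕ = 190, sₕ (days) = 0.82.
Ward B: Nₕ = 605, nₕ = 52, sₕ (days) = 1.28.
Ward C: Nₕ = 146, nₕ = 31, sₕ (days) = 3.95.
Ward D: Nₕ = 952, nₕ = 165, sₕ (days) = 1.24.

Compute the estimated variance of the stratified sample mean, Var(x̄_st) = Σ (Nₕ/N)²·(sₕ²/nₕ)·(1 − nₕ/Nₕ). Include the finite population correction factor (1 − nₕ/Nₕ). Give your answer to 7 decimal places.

N = 2543. Term for each stratum: Wₕ²sₕ²/nₕ·(1−nₕ/Nₕ).
Var(x̄_st) = 0.0002987955 + 0.0016300630 + 0.0013067439 + 0.0010796386 = 0.0043152409 → 0.0043152.

0.0043152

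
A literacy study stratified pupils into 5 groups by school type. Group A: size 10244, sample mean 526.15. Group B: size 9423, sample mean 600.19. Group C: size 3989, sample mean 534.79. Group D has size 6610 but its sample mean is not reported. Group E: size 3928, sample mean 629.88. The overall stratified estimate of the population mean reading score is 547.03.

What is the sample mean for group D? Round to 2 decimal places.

461.76

N = 10244 + 9423 + 3989 + 6610 + 3928 = 34194.
Overall total = μ·N = 547.03·34194 = 18705143.82.
Subtract the known strata: 10244·526.15 + 9423·600.19 + 3989·534.79 + 3928·629.88 = 15652916.92.
Remaining total for group D: 18705143.82 − 15652916.92 = 3052226.9.
Divide by its size: 3052226.9 / 6610 = 461.7590... → 461.76.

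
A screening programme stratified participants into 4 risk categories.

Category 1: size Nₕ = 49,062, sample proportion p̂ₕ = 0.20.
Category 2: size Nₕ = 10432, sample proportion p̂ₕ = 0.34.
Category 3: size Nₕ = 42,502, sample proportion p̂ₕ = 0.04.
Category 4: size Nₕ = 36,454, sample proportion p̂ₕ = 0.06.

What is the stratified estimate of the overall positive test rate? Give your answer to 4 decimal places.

Wₕ = Nₕ/N with N = 138450: 0.3544, 0.0753, 0.3070, 0.2633.
p̂_st = 0.3544·0.20 + 0.0753·0.34 + 0.3070·0.04 + 0.2633·0.06 ≈ 0.124569... → 0.1246.

0.1246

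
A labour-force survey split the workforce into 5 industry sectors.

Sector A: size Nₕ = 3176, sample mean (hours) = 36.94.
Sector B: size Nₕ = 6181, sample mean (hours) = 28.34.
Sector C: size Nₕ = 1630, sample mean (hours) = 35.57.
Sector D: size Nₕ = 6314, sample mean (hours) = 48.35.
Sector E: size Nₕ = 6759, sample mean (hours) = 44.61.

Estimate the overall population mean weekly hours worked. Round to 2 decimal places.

39.79

N = 24060; weights Wₕ = Nₕ/N = (0.1320, 0.2569, 0.0677, 0.2624, 0.2809).
x̄_st = Σ Wₕ·x̄ₕ = 0.1320·36.94 + 0.2569·28.34 + 0.0677·35.57 + 0.2624·48.35 + 0.2809·44.61 ≈ 39.7868...
→ 39.79.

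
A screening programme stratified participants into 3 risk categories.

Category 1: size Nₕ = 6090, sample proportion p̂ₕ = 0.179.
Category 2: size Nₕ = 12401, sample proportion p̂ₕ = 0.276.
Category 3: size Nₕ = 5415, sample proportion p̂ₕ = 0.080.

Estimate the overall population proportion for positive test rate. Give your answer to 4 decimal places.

Wₕ = Nₕ/N with N = 23906: 0.2547, 0.5187, 0.2265.
p̂_st = 0.2547·0.179 + 0.5187·0.276 + 0.2265·0.080 ≈ 0.206893... → 0.2069.

0.2069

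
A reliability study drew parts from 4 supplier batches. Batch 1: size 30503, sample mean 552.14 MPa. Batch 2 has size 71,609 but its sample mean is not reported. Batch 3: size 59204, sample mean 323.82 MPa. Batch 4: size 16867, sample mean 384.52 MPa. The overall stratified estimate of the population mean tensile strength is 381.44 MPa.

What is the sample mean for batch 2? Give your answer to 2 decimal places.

N = 30503 + 71609 + 59204 + 16867 = 178183.
Overall total = μ·N = 381.44·178183 = 67966123.52.
Subtract the known strata: 30503·552.14 + 59204·323.82 + 16867·384.52 = 42499064.54.
Remaining total for batch 2: 67966123.52 − 42499064.54 = 25467058.98.
Divide by its size: 25467058.98 / 71609 = 355.6405... → 355.64.

355.64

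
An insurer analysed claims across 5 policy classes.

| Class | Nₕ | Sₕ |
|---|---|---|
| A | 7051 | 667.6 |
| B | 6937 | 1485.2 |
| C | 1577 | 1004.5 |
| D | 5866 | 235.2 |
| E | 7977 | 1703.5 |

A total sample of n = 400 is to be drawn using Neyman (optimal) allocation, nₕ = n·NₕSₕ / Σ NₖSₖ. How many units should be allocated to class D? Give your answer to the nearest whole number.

A: NₕSₕ = 7051·667.6 = 4707247.6
B: NₕSₕ = 6937·1485.2 = 10302832.4
C: NₕSₕ = 1577·1004.5 = 1584096.5
D: NₕSₕ = 5866·235.2 = 1379683.2
E: NₕSₕ = 7977·1703.5 = 13588819.5
Σ NₕSₕ = 31562679.2.
n_D = 400·1379683.2/31562679.2 = 17.485... → 17.

17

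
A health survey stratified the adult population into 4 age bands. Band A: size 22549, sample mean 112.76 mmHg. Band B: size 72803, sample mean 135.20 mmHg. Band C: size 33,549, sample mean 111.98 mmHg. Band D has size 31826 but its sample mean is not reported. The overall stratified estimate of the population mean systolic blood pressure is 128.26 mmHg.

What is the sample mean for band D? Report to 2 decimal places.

Σ Nₕx̄ₕ = N·μ, so 31826·x̄_D = 160727·128.26 − (22549·112.76 + 72803·135.20 + 33549·111.98).
= 20614845.02 − 16142407.86 = 4472437.16.
x̄_D = 4472437.16 / 31826 = 140.5278... → 140.53.

140.53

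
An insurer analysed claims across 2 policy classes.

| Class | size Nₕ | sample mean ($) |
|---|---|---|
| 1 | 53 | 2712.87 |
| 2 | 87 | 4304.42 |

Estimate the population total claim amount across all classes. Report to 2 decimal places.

Population total = Σ Nₕ·x̄ₕ (each stratum's size times its mean).
53·2712.87 + 87·4304.42 = 143782.11 + 374484.54 = 518266.65.

518266.65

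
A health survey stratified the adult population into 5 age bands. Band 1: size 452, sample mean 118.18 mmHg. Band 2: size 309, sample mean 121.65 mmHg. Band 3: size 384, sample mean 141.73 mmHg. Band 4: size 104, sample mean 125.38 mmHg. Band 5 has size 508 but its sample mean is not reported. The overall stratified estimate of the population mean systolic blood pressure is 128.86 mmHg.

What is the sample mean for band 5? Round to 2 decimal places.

133.73

Σ Nₕx̄ₕ = N·μ, so 508·x̄_5 = 1757·128.86 − (452·118.18 + 309·121.65 + 384·141.73 + 104·125.38).
= 226407.02 − 158471.05 = 67935.97.
x̄_5 = 67935.97 / 508 = 133.7322... → 133.73.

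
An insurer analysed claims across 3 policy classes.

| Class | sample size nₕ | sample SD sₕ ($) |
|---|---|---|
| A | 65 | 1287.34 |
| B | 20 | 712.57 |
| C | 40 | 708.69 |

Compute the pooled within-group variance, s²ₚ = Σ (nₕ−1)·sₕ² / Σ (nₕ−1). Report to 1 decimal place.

1109003.4

Degrees of freedom: 64 + 19 + 39 = 122.
Σ(nₕ−1)sₕ² = 64·1657244.2756 + 19·507756.0049 + 39·502241.5161 = 135298416.8594.
s²ₚ = 135298416.8594 / 122 = 1109003.417... → 1109003.4.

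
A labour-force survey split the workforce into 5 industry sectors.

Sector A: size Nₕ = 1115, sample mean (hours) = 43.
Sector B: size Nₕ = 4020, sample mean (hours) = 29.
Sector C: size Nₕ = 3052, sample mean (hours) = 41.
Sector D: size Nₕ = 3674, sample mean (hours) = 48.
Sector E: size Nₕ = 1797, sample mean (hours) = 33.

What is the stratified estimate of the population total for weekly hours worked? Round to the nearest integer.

A: 1115·43 = 47945
B: 4020·29 = 116580
C: 3052·41 = 125132
D: 3674·48 = 176352
E: 1797·33 = 59301
τ̂ = Σ Nₕx̄ₕ = 525310.

525310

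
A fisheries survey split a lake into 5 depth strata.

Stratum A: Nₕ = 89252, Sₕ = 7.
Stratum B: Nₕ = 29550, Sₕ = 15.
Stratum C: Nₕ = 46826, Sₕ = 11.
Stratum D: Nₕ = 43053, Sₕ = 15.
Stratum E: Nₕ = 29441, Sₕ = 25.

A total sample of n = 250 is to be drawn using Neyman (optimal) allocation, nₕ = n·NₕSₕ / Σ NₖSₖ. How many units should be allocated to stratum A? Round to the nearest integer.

53

A: NₕSₕ = 89252·7 = 624764
B: NₕSₕ = 29550·15 = 443250
C: NₕSₕ = 46826·11 = 515086
D: NₕSₕ = 43053·15 = 645795
E: NₕSₕ = 29441·25 = 736025
Σ NₕSₕ = 2964920.
n_A = 250·624764/2964920 = 52.680... → 53.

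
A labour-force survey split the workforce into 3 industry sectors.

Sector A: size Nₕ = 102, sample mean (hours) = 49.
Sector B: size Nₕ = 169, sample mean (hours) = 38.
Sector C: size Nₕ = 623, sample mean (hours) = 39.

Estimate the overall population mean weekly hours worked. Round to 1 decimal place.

40.0

x̄_st = (Σ Nₕx̄ₕ) / (Σ Nₕ) = (102·49 + 169·38 + 623·39) / 894
= 35717 / 894 = 39.952... → 40.0.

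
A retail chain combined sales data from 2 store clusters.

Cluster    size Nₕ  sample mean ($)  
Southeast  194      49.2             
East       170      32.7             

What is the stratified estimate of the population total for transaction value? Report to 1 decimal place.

Population total = Σ Nₕ·x̄ₕ (each stratum's size times its mean).
194·49.2 + 170·32.7 = 9544.8 + 5559 = 15103.8.

15103.8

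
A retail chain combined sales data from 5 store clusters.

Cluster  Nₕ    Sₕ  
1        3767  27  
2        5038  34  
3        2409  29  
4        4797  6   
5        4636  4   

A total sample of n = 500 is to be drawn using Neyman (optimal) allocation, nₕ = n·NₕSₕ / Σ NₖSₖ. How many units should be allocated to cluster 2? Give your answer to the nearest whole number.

Σ NₕSₕ = 3767·27 + 5038·34 + 2409·29 + 4797·6 + 4636·4 = 390188.
Share for 2: 171292/390188 = 0.43900.
n_2 = 500 × 0.43900 = 219.499... → 219.

219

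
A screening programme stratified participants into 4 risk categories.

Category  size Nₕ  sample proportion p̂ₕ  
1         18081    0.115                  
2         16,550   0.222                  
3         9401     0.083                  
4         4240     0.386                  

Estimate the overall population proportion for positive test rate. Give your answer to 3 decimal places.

0.169

Wₕ = Nₕ/N with N = 48272: 0.3746, 0.3428, 0.1948, 0.0878.
p̂_st = 0.3746·0.115 + 0.3428·0.222 + 0.1948·0.083 + 0.0878·0.386 ≈ 0.16926... → 0.169.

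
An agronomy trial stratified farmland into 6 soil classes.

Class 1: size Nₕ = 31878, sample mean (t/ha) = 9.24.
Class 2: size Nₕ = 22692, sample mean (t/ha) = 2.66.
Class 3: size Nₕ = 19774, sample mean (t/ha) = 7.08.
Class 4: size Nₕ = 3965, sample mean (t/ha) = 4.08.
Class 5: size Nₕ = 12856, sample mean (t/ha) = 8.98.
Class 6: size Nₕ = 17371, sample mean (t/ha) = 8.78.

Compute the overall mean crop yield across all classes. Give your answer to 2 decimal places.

7.18

x̄_st = (Σ Nₕx̄ₕ) / (Σ Nₕ) = (31878·9.24 + 22692·2.66 + 19774·7.08 + 3965·4.08 + 12856·8.98 + 17371·8.78) / 108536
= 779054.82 / 108536 = 7.1778... → 7.18.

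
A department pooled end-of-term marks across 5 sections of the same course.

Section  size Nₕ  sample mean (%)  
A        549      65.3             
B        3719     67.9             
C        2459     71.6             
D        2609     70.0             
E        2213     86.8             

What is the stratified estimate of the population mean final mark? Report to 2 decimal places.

72.66

N = 549 + 3719 + 2459 + 2609 + 2213 = 11549.
Weight each subgroup mean by Nₕ/N and sum.
Σ Nₕx̄ₕ = 549·65.3 + 3719·67.9 + 2459·71.6 + 2609·70.0 + 2213·86.8 = 35849.7 + 252520.1 + 176064.4 + 182630 + 192088.4 = 839152.6.
Divide by N: 839152.6 / 11549 = 72.6602... → 72.66.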